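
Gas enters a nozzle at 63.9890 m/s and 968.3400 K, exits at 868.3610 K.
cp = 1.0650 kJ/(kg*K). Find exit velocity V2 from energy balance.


dT = 99.9790 K
2*cp*1000*dT = 212955.2700
V1^2 = 4094.5921
V2 = sqrt(217049.8621) = 465.8861 m/s

465.8861 m/s


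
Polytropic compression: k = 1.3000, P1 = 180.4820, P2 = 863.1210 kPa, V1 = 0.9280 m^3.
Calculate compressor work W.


(k-1)/k = 0.2308
(P2/P1)^exp = 1.4350
W = 4.3333 * 180.4820 * 0.9280 * (1.4350 - 1) = 315.6838 kJ

315.6838 kJ


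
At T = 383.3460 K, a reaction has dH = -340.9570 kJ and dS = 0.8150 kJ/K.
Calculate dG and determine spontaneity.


T*dS = 383.3460 * 0.8150 = 312.4270 kJ
dG = -340.9570 - 312.4270 = -653.3840 kJ (spontaneous)

dG = -653.3840 kJ, spontaneous


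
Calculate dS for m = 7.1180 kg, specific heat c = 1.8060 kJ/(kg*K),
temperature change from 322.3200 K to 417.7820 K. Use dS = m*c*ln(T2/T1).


T2/T1 = 1.2962
ln(T2/T1) = 0.2594
dS = 7.1180 * 1.8060 * 0.2594 = 3.3348 kJ/K

3.3348 kJ/K


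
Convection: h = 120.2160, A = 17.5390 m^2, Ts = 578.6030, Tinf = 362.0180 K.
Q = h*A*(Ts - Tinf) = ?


dT = 216.5850 K
Q = 120.2160 * 17.5390 * 216.5850 = 456662.6336 W

456662.6336 W


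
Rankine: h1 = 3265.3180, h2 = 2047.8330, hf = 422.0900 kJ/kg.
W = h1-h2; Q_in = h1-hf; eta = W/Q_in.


W = 1217.4850 kJ/kg
Q_in = 2843.2280 kJ/kg
eta = 0.4282 = 42.8205%

eta = 42.8205%


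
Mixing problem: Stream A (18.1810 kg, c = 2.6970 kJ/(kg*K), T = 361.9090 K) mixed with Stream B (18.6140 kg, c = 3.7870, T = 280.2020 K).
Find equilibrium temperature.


num = 37497.6830
den = 119.5254
Tf = 313.7215 K

313.7215 K


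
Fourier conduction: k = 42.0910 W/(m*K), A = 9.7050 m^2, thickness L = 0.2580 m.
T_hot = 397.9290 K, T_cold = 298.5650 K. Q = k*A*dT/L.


dT = 99.3640 K
Q = 42.0910 * 9.7050 * 99.3640 / 0.2580 = 157323.6971 W

157323.6971 W


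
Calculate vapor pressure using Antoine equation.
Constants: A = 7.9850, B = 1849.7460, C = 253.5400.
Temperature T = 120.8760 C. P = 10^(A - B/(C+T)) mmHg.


C+T = 374.4160
B/(C+T) = 4.9403
log10(P) = 7.9850 - 4.9403 = 3.0447
P = 10^3.0447 = 1108.2819 mmHg

1108.2819 mmHg


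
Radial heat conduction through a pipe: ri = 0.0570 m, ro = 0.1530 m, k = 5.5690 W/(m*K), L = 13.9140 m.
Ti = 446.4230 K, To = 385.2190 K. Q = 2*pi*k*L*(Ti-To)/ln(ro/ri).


dT = 61.2040 K
ln(ro/ri) = 0.9874
Q = 2*pi*5.5690*13.9140*61.2040 / 0.9874 = 30178.7772 W

30178.7772 W


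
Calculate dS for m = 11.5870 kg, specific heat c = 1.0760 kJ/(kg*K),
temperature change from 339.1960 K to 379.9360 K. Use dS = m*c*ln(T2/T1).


T2/T1 = 1.1201
ln(T2/T1) = 0.1134
dS = 11.5870 * 1.0760 * 0.1134 = 1.4141 kJ/K

1.4141 kJ/K


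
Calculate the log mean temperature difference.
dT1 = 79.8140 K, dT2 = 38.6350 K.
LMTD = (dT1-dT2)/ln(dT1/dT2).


dT1/dT2 = 2.0658
ln(dT1/dT2) = 0.7255
LMTD = 41.1790 / 0.7255 = 56.7563 K

56.7563 K


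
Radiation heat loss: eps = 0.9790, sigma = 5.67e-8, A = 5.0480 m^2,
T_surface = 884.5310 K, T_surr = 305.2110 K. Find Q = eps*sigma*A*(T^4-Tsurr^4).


T^4 = 6.1214e+11
Tsurr^4 = 8.6776e+09
Q = 0.9790 * 5.67e-8 * 5.0480 * 6.0346e+11 = 169097.3460 W

169097.3460 W


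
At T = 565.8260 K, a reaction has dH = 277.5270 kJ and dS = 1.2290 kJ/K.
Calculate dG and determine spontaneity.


T*dS = 565.8260 * 1.2290 = 695.4002 kJ
dG = 277.5270 - 695.4002 = -417.8732 kJ (spontaneous)

dG = -417.8732 kJ, spontaneous


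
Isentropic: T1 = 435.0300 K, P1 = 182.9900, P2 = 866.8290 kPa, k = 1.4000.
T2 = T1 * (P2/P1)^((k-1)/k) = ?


(k-1)/k = 0.2857
(P2/P1)^exp = 1.5596
T2 = 435.0300 * 1.5596 = 678.4548 K

678.4548 K


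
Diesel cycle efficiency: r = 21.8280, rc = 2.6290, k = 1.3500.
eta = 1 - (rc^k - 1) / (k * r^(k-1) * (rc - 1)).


r^(k-1) = 2.9421
rc^k = 3.6874
eta = 0.5846 = 58.4646%

58.4646%


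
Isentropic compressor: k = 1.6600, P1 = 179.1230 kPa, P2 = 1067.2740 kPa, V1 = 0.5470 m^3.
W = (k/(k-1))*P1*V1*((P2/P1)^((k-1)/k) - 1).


(k-1)/k = 0.3976
(P2/P1)^exp = 2.0332
W = 2.5152 * 179.1230 * 0.5470 * (2.0332 - 1) = 254.6192 kJ

254.6192 kJ


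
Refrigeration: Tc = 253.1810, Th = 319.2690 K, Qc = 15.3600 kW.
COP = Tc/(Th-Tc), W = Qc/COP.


COP = 253.1810 / 66.0880 = 3.8310
W = 15.3600 / 3.8310 = 4.0094 kW

COP = 3.8310, W = 4.0094 kW


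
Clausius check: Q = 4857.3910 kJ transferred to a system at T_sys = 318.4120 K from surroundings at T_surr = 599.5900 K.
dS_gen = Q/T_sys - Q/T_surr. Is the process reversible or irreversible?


dS_sys = 4857.3910/318.4120 = 15.2551 kJ/K
dS_surr = -4857.3910/599.5900 = -8.1012 kJ/K
dS_gen = 15.2551 - 8.1012 = 7.1539 kJ/K (irreversible)

dS_gen = 7.1539 kJ/K, irreversible


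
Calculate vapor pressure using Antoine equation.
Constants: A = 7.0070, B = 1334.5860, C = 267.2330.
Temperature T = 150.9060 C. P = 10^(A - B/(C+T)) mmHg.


C+T = 418.1390
B/(C+T) = 3.1917
log10(P) = 7.0070 - 3.1917 = 3.8153
P = 10^3.8153 = 6535.3957 mmHg

6535.3957 mmHg


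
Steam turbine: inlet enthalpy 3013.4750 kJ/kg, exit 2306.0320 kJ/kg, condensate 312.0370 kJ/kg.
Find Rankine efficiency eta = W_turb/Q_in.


W = 707.4430 kJ/kg
Q_in = 2701.4380 kJ/kg
eta = 0.2619 = 26.1876%

eta = 26.1876%


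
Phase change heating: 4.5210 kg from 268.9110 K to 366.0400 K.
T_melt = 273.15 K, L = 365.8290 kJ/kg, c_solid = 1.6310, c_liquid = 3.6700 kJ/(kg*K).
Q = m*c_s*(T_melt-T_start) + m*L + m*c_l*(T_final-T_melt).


Q1 (sensible, solid) = 4.5210 * 1.6310 * 4.2390 = 31.2573 kJ
Q2 (latent) = 4.5210 * 365.8290 = 1653.9129 kJ
Q3 (sensible, liquid) = 4.5210 * 3.6700 * 92.8900 = 1541.2374 kJ
Q_total = 3226.4076 kJ

3226.4076 kJ


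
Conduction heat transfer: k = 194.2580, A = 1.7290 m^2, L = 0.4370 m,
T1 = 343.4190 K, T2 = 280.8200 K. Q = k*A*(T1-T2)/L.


dT = 62.5990 K
Q = 194.2580 * 1.7290 * 62.5990 / 0.4370 = 48112.7150 W

48112.7150 W


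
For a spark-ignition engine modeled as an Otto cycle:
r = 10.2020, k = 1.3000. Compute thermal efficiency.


r^(k-1) = 2.0073
eta = 1 - 1/2.0073 = 0.5018 = 50.1811%

50.1811%


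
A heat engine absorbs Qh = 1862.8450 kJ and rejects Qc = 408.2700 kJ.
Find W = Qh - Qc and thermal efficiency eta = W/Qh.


W = 1862.8450 - 408.2700 = 1454.5750 kJ
eta = 1454.5750 / 1862.8450 = 0.7808 = 78.0835%

W = 1454.5750 kJ, eta = 78.0835%


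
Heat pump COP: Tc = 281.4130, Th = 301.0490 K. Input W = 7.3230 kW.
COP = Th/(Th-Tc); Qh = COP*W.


COP = 301.0490 / 19.6360 = 15.3315
Qh = 15.3315 * 7.3230 = 112.2724 kW

COP = 15.3315, Qh = 112.2724 kW


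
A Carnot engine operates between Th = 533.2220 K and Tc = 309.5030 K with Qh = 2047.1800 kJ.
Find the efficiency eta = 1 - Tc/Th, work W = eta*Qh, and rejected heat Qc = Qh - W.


eta = 1 - 309.5030/533.2220 = 0.4196
W = 0.4196 * 2047.1800 = 858.9163 kJ
Qc = 2047.1800 - 858.9163 = 1188.2637 kJ

eta = 41.9561%, W = 858.9163 kJ, Qc = 1188.2637 kJ


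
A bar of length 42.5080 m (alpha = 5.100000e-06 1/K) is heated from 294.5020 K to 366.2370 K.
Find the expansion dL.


dT = 71.7350 K
dL = 5.100000e-06 * 42.5080 * 71.7350 = 0.015551 m
L_final = 42.523551 m

dL = 0.015551 m


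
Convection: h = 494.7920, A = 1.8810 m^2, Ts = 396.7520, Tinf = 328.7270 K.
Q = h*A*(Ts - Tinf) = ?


dT = 68.0250 K
Q = 494.7920 * 1.8810 * 68.0250 = 63311.1227 W

63311.1227 W


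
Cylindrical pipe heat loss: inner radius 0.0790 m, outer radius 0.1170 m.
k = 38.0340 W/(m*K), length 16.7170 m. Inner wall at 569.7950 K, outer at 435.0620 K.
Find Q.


dT = 134.7330 K
ln(ro/ri) = 0.3927
Q = 2*pi*38.0340*16.7170*134.7330 / 0.3927 = 1370548.6233 W

1370548.6233 W


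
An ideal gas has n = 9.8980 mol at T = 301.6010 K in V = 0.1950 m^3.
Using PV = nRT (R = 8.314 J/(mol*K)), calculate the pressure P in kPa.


P = nRT/V = 9.8980 * 8.314 * 301.6010 / 0.1950
= 24819.3410 / 0.1950 = 127278.6720 Pa = 127.2787 kPa

127.2787 kPa


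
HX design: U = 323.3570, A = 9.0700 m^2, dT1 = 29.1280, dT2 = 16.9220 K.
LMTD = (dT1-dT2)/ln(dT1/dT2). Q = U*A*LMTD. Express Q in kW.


LMTD = 22.4753 K
Q = 323.3570 * 9.0700 * 22.4753 = 65916.6039 W = 65.9166 kW

65.9166 kW


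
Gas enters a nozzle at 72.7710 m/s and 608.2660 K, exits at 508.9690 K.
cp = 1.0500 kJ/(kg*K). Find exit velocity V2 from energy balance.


dT = 99.2970 K
2*cp*1000*dT = 208523.7000
V1^2 = 5295.6184
V2 = sqrt(213819.3184) = 462.4060 m/s

462.4060 m/s


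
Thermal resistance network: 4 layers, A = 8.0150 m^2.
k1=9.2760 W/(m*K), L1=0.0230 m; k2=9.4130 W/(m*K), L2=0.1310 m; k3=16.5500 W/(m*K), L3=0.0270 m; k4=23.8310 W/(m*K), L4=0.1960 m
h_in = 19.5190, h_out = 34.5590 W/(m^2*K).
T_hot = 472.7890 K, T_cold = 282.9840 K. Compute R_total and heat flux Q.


R_conv_in = 1/(19.5190*8.0150) = 0.0064
R_1 = 0.0230/(9.2760*8.0150) = 0.0003
R_2 = 0.1310/(9.4130*8.0150) = 0.0017
R_3 = 0.0270/(16.5500*8.0150) = 0.0002
R_4 = 0.1960/(23.8310*8.0150) = 0.0010
R_conv_out = 1/(34.5590*8.0150) = 0.0036
R_total = 0.0133 K/W
Q = 189.8050 / 0.0133 = 14295.0436 W

R_total = 0.0133 K/W, Q = 14295.0436 W


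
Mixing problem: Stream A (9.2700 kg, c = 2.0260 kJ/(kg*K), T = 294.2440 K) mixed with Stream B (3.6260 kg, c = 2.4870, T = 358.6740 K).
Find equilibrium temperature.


num = 8760.6751
den = 27.7989
Tf = 315.1449 K

315.1449 K


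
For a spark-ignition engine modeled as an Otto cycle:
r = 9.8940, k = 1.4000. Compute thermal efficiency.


r^(k-1) = 2.5012
eta = 1 - 1/2.5012 = 0.6002 = 60.0192%

60.0192%


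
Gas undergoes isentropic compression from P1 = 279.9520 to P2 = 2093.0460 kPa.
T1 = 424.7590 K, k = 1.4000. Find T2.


(k-1)/k = 0.2857
(P2/P1)^exp = 1.7768
T2 = 424.7590 * 1.7768 = 754.6921 K

754.6921 K


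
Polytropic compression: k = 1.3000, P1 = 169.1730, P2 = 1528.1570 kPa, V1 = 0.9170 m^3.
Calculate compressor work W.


(k-1)/k = 0.2308
(P2/P1)^exp = 1.6618
W = 4.3333 * 169.1730 * 0.9170 * (1.6618 - 1) = 444.8839 kJ

444.8839 kJ


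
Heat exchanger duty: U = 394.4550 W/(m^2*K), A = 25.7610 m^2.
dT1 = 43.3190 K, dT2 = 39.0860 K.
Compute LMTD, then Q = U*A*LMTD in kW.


LMTD = 41.1662 K
Q = 394.4550 * 25.7610 * 41.1662 = 418312.9632 W = 418.3130 kW

418.3130 kW


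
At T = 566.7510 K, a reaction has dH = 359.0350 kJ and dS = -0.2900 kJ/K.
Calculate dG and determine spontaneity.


T*dS = 566.7510 * -0.2900 = -164.3578 kJ
dG = 359.0350 + 164.3578 = 523.3928 kJ (non-spontaneous)

dG = 523.3928 kJ, non-spontaneous


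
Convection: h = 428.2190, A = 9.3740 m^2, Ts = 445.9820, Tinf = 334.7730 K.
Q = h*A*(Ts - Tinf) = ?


dT = 111.2090 K
Q = 428.2190 * 9.3740 * 111.2090 = 446406.8167 W

446406.8167 W


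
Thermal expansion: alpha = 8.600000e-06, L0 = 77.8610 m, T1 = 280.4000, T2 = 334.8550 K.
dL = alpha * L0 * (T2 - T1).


dT = 54.4550 K
dL = 8.600000e-06 * 77.8610 * 54.4550 = 0.036463 m
L_final = 77.897463 m

dL = 0.036463 m


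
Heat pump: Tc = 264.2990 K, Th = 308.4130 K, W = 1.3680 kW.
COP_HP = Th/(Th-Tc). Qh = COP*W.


COP = 308.4130 / 44.1140 = 6.9913
Qh = 6.9913 * 1.3680 = 9.5641 kW

COP = 6.9913, Qh = 9.5641 kW


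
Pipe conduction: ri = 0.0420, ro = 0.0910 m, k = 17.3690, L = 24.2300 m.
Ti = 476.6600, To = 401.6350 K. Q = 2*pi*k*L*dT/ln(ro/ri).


dT = 75.0250 K
ln(ro/ri) = 0.7732
Q = 2*pi*17.3690*24.2300*75.0250 / 0.7732 = 256583.0339 W

256583.0339 W


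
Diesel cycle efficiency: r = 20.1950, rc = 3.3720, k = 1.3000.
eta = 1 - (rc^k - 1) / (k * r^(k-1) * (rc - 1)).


r^(k-1) = 2.4636
rc^k = 4.8557
eta = 0.4925 = 49.2455%

49.2455%


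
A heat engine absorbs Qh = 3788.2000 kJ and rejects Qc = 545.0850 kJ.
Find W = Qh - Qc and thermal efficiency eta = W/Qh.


W = 3788.2000 - 545.0850 = 3243.1150 kJ
eta = 3243.1150 / 3788.2000 = 0.8561 = 85.6110%

W = 3243.1150 kJ, eta = 85.6110%


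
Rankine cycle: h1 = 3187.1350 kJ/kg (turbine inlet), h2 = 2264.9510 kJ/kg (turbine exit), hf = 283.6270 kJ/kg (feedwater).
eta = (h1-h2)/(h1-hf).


W = 922.1840 kJ/kg
Q_in = 2903.5080 kJ/kg
eta = 0.3176 = 31.7610%

eta = 31.7610%


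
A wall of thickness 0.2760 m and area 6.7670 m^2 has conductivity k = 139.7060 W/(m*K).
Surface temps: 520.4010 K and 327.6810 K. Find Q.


dT = 192.7200 K
Q = 139.7060 * 6.7670 * 192.7200 / 0.2760 = 660129.1940 W

660129.1940 W


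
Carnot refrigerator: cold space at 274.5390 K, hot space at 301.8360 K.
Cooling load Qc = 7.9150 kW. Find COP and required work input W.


COP = 274.5390 / 27.2970 = 10.0575
W = 7.9150 / 10.0575 = 0.7870 kW

COP = 10.0575, W = 0.7870 kW


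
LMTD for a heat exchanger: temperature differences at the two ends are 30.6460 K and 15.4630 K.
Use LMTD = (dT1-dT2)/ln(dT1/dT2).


dT1/dT2 = 1.9819
ln(dT1/dT2) = 0.6841
LMTD = 15.1830 / 0.6841 = 22.1957 K

22.1957 K


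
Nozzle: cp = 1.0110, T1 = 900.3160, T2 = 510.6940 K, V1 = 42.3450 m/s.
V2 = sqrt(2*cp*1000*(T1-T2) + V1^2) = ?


dT = 389.6220 K
2*cp*1000*dT = 787815.6840
V1^2 = 1793.0990
V2 = sqrt(789608.7830) = 888.5993 m/s

888.5993 m/s


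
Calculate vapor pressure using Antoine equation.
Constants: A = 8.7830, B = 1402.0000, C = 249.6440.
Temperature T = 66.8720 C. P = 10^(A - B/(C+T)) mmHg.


C+T = 316.5160
B/(C+T) = 4.4295
log10(P) = 8.7830 - 4.4295 = 4.3535
P = 10^4.3535 = 22569.6114 mmHg

22569.6114 mmHg


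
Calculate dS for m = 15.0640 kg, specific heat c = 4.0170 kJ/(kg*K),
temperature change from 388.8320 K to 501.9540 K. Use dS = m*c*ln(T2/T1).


T2/T1 = 1.2909
ln(T2/T1) = 0.2554
dS = 15.0640 * 4.0170 * 0.2554 = 15.4524 kJ/K

15.4524 kJ/K


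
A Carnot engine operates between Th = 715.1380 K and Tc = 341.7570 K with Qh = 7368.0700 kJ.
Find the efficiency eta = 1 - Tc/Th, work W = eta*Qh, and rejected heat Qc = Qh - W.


eta = 1 - 341.7570/715.1380 = 0.5221
W = 0.5221 * 7368.0700 = 3846.9461 kJ
Qc = 7368.0700 - 3846.9461 = 3521.1239 kJ

eta = 52.2110%, W = 3846.9461 kJ, Qc = 3521.1239 kJ


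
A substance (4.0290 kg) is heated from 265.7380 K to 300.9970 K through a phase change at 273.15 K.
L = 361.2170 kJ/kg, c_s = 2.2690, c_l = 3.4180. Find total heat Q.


Q1 (sensible, solid) = 4.0290 * 2.2690 * 7.4120 = 67.7590 kJ
Q2 (latent) = 4.0290 * 361.2170 = 1455.3433 kJ
Q3 (sensible, liquid) = 4.0290 * 3.4180 * 27.8470 = 383.4844 kJ
Q_total = 1906.5868 kJ

1906.5868 kJ


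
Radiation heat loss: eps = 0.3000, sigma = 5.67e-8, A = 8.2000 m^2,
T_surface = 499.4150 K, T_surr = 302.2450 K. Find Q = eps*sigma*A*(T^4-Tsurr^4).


T^4 = 6.2208e+10
Tsurr^4 = 8.3452e+09
Q = 0.3000 * 5.67e-8 * 8.2000 * 5.3863e+10 = 7512.8935 W

7512.8935 W


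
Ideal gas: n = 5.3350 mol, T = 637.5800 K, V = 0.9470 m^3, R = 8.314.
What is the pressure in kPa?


P = nRT/V = 5.3350 * 8.314 * 637.5800 / 0.9470
= 28279.9820 / 0.9470 = 29862.7054 Pa = 29.8627 kPa

29.8627 kPa


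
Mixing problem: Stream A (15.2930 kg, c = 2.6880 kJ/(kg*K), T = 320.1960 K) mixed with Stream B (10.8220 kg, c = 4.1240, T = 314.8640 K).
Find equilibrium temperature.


num = 27214.8416
den = 85.7375
Tf = 317.4205 K

317.4205 K


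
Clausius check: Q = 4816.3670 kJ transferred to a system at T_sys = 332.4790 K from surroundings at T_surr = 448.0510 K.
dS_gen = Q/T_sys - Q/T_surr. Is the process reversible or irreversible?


dS_sys = 4816.3670/332.4790 = 14.4862 kJ/K
dS_surr = -4816.3670/448.0510 = -10.7496 kJ/K
dS_gen = 14.4862 - 10.7496 = 3.7366 kJ/K (irreversible)

dS_gen = 3.7366 kJ/K, irreversible


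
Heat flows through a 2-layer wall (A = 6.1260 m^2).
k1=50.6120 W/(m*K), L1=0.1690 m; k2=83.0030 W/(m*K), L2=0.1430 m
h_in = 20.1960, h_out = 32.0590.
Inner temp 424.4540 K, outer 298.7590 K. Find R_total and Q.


R_conv_in = 1/(20.1960*6.1260) = 0.0081
R_1 = 0.1690/(50.6120*6.1260) = 0.0005
R_2 = 0.1430/(83.0030*6.1260) = 0.0003
R_conv_out = 1/(32.0590*6.1260) = 0.0051
R_total = 0.0140 K/W
Q = 125.6950 / 0.0140 = 8977.6697 W

R_total = 0.0140 K/W, Q = 8977.6697 W


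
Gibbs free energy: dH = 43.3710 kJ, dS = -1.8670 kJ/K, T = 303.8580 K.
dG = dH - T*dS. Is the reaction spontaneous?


T*dS = 303.8580 * -1.8670 = -567.3029 kJ
dG = 43.3710 + 567.3029 = 610.6739 kJ (non-spontaneous)

dG = 610.6739 kJ, non-spontaneous


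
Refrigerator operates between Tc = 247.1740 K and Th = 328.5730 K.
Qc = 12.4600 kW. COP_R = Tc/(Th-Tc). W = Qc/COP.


COP = 247.1740 / 81.3990 = 3.0366
W = 12.4600 / 3.0366 = 4.1033 kW

COP = 3.0366, W = 4.1033 kW


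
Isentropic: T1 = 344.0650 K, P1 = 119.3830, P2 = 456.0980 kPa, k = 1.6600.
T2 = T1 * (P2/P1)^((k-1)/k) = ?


(k-1)/k = 0.3976
(P2/P1)^exp = 1.7039
T2 = 344.0650 * 1.7039 = 586.2517 K

586.2517 K


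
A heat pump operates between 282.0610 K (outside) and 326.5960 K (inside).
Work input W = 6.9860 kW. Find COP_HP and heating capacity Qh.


COP = 326.5960 / 44.5350 = 7.3335
Qh = 7.3335 * 6.9860 = 51.2316 kW

COP = 7.3335, Qh = 51.2316 kW


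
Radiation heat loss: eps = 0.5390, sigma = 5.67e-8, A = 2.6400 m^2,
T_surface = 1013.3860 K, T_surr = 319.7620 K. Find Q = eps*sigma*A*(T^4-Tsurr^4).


T^4 = 1.0546e+12
Tsurr^4 = 1.0455e+10
Q = 0.5390 * 5.67e-8 * 2.6400 * 1.0442e+12 = 84245.8823 W

84245.8823 W


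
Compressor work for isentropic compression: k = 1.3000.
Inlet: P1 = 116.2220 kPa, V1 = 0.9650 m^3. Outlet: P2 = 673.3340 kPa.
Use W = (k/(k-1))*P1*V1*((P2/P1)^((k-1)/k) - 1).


(k-1)/k = 0.2308
(P2/P1)^exp = 1.4999
W = 4.3333 * 116.2220 * 0.9650 * (1.4999 - 1) = 242.9544 kJ

242.9544 kJ


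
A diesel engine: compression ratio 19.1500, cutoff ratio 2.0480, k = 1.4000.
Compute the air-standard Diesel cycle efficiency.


r^(k-1) = 3.2574
rc^k = 2.7281
eta = 0.6384 = 63.8411%

63.8411%


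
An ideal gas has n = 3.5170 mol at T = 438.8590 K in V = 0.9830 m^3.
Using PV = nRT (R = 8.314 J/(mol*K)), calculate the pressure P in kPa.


P = nRT/V = 3.5170 * 8.314 * 438.8590 / 0.9830
= 12832.3855 / 0.9830 = 13054.3087 Pa = 13.0543 kPa

13.0543 kPa


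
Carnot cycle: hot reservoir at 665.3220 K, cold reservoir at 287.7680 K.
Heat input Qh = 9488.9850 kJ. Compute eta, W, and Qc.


eta = 1 - 287.7680/665.3220 = 0.5675
W = 0.5675 * 9488.9850 = 5384.7674 kJ
Qc = 9488.9850 - 5384.7674 = 4104.2176 kJ

eta = 56.7476%, W = 5384.7674 kJ, Qc = 4104.2176 kJ


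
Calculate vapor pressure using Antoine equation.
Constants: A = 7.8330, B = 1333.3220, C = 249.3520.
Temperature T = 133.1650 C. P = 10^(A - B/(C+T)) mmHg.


C+T = 382.5170
B/(C+T) = 3.4857
log10(P) = 7.8330 - 3.4857 = 4.3473
P = 10^4.3473 = 22250.8070 mmHg

22250.8070 mmHg


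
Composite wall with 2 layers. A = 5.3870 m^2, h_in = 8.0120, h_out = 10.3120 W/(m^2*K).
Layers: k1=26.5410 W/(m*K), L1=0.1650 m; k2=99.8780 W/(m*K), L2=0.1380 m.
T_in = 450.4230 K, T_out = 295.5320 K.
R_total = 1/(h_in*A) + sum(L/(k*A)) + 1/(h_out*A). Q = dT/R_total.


R_conv_in = 1/(8.0120*5.3870) = 0.0232
R_1 = 0.1650/(26.5410*5.3870) = 0.0012
R_2 = 0.1380/(99.8780*5.3870) = 0.0003
R_conv_out = 1/(10.3120*5.3870) = 0.0180
R_total = 0.0426 K/W
Q = 154.8910 / 0.0426 = 3637.5326 W

R_total = 0.0426 K/W, Q = 3637.5326 W


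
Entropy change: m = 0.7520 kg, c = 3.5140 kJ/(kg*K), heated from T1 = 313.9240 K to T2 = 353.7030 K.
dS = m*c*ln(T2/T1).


T2/T1 = 1.1267
ln(T2/T1) = 0.1193
dS = 0.7520 * 3.5140 * 0.1193 = 0.3153 kJ/K

0.3153 kJ/K


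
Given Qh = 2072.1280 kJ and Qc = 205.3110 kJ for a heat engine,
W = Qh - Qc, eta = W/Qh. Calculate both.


W = 2072.1280 - 205.3110 = 1866.8170 kJ
eta = 1866.8170 / 2072.1280 = 0.9009 = 90.0918%

W = 1866.8170 kJ, eta = 90.0918%


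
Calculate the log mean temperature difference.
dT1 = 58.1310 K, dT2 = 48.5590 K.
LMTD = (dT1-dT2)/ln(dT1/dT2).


dT1/dT2 = 1.1971
ln(dT1/dT2) = 0.1799
LMTD = 9.5720 / 0.1799 = 53.2016 K

53.2016 K


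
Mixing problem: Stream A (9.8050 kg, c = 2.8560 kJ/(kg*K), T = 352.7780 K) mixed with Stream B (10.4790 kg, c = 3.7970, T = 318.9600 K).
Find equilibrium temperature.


num = 22569.8944
den = 67.7918
Tf = 332.9294 K

332.9294 K


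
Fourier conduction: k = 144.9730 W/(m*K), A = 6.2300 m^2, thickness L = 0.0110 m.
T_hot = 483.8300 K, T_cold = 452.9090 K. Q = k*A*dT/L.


dT = 30.9210 K
Q = 144.9730 * 6.2300 * 30.9210 / 0.0110 = 2538844.0117 W

2538844.0117 W


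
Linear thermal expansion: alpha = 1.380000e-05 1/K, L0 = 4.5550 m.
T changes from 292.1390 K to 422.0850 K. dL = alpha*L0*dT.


dT = 129.9460 K
dL = 1.380000e-05 * 4.5550 * 129.9460 = 0.008168 m
L_final = 4.563168 m

dL = 0.008168 m


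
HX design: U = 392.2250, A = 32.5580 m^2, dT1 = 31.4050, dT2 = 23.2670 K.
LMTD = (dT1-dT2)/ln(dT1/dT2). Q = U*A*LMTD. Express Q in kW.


LMTD = 27.1329 K
Q = 392.2250 * 32.5580 * 27.1329 = 346488.8166 W = 346.4888 kW

346.4888 kW


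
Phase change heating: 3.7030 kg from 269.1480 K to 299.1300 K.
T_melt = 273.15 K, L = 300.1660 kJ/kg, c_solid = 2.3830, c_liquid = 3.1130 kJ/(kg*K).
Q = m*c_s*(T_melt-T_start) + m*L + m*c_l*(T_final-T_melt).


Q1 (sensible, solid) = 3.7030 * 2.3830 * 4.0020 = 35.3146 kJ
Q2 (latent) = 3.7030 * 300.1660 = 1111.5147 kJ
Q3 (sensible, liquid) = 3.7030 * 3.1130 * 25.9800 = 299.4829 kJ
Q_total = 1446.3122 kJ

1446.3122 kJ


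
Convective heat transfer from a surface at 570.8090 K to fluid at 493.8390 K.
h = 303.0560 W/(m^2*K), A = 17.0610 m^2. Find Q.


dT = 76.9700 K
Q = 303.0560 * 17.0610 * 76.9700 = 397968.6449 W

397968.6449 W


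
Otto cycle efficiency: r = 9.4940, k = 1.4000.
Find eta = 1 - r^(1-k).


r^(k-1) = 2.4603
eta = 1 - 1/2.4603 = 0.5935 = 59.3538%

59.3538%


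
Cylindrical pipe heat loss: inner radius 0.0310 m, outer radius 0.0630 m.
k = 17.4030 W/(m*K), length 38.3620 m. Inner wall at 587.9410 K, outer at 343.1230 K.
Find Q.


dT = 244.8180 K
ln(ro/ri) = 0.7091
Q = 2*pi*17.4030*38.3620*244.8180 / 0.7091 = 1448144.7884 W

1448144.7884 W


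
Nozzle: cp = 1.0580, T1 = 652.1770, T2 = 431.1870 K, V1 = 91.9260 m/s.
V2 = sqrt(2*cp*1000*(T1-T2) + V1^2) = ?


dT = 220.9900 K
2*cp*1000*dT = 467614.8400
V1^2 = 8450.3895
V2 = sqrt(476065.2295) = 689.9748 m/s

689.9748 m/s


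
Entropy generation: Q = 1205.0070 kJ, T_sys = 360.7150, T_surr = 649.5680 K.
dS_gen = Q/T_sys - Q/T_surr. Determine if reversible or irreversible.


dS_sys = 1205.0070/360.7150 = 3.3406 kJ/K
dS_surr = -1205.0070/649.5680 = -1.8551 kJ/K
dS_gen = 3.3406 - 1.8551 = 1.4855 kJ/K (irreversible)

dS_gen = 1.4855 kJ/K, irreversible


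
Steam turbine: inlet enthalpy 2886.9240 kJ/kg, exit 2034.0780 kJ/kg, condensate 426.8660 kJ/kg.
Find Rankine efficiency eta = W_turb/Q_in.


W = 852.8460 kJ/kg
Q_in = 2460.0580 kJ/kg
eta = 0.3467 = 34.6677%

eta = 34.6677%


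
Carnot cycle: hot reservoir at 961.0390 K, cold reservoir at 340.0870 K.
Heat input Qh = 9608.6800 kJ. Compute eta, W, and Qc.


eta = 1 - 340.0870/961.0390 = 0.6461
W = 0.6461 * 9608.6800 = 6208.4151 kJ
Qc = 9608.6800 - 6208.4151 = 3400.2649 kJ

eta = 64.6126%, W = 6208.4151 kJ, Qc = 3400.2649 kJ


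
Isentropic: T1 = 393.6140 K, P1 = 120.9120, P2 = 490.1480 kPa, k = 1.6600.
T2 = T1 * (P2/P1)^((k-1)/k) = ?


(k-1)/k = 0.3976
(P2/P1)^exp = 1.7445
T2 = 393.6140 * 1.7445 = 686.6714 K

686.6714 K


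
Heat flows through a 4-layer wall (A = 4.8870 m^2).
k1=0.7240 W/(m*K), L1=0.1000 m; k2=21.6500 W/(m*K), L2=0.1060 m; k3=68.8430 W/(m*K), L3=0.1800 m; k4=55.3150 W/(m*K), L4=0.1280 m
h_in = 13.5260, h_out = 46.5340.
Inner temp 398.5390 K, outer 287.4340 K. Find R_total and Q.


R_conv_in = 1/(13.5260*4.8870) = 0.0151
R_1 = 0.1000/(0.7240*4.8870) = 0.0283
R_2 = 0.1060/(21.6500*4.8870) = 0.0010
R_3 = 0.1800/(68.8430*4.8870) = 0.0005
R_4 = 0.1280/(55.3150*4.8870) = 0.0005
R_conv_out = 1/(46.5340*4.8870) = 0.0044
R_total = 0.0498 K/W
Q = 111.1050 / 0.0498 = 2231.0696 W

R_total = 0.0498 K/W, Q = 2231.0696 W


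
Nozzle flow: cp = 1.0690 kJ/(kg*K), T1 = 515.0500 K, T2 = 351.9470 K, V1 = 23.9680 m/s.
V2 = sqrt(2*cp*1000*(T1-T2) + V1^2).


dT = 163.1030 K
2*cp*1000*dT = 348714.2140
V1^2 = 574.4650
V2 = sqrt(349288.6790) = 591.0065 m/s

591.0065 m/s


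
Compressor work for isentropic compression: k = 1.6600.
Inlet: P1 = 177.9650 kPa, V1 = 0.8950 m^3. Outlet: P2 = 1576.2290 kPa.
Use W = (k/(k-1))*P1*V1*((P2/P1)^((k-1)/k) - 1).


(k-1)/k = 0.3976
(P2/P1)^exp = 2.3803
W = 2.5152 * 177.9650 * 0.8950 * (2.3803 - 1) = 552.9611 kJ

552.9611 kJ


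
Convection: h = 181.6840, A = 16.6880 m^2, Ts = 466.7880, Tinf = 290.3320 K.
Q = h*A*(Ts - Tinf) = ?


dT = 176.4560 K
Q = 181.6840 * 16.6880 * 176.4560 = 535004.4620 W

535004.4620 W


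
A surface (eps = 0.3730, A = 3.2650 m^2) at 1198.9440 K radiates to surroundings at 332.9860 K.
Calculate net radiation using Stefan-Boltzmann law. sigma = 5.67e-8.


T^4 = 2.0663e+12
Tsurr^4 = 1.2294e+10
Q = 0.3730 * 5.67e-8 * 3.2650 * 2.0540e+12 = 141833.5432 W

141833.5432 W


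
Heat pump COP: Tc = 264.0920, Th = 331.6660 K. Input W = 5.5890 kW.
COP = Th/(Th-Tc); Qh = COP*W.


COP = 331.6660 / 67.5740 = 4.9082
Qh = 4.9082 * 5.5890 = 27.4319 kW

COP = 4.9082, Qh = 27.4319 kW


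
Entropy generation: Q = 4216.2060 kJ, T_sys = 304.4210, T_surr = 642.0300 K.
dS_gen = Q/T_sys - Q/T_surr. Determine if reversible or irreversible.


dS_sys = 4216.2060/304.4210 = 13.8499 kJ/K
dS_surr = -4216.2060/642.0300 = -6.5670 kJ/K
dS_gen = 13.8499 - 6.5670 = 7.2829 kJ/K (irreversible)

dS_gen = 7.2829 kJ/K, irreversible


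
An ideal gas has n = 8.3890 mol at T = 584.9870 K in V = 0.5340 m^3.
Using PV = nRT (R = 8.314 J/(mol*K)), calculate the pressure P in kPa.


P = nRT/V = 8.3890 * 8.314 * 584.9870 / 0.5340
= 40800.5887 / 0.5340 = 76405.5968 Pa = 76.4056 kPa

76.4056 kPa


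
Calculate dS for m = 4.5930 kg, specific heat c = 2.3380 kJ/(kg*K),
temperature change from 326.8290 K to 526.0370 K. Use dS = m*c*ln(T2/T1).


T2/T1 = 1.6095
ln(T2/T1) = 0.4759
dS = 4.5930 * 2.3380 * 0.4759 = 5.1108 kJ/K

5.1108 kJ/K


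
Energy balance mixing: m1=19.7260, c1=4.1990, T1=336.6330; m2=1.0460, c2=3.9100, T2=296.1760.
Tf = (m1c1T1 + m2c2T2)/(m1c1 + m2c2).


num = 29094.4527
den = 86.9193
Tf = 334.7294 K

334.7294 K


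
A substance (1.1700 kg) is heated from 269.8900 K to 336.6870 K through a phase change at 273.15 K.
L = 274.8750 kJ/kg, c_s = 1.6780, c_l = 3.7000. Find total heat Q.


Q1 (sensible, solid) = 1.1700 * 1.6780 * 3.2600 = 6.4002 kJ
Q2 (latent) = 1.1700 * 274.8750 = 321.6037 kJ
Q3 (sensible, liquid) = 1.1700 * 3.7000 * 63.5370 = 275.0517 kJ
Q_total = 603.0557 kJ

603.0557 kJ


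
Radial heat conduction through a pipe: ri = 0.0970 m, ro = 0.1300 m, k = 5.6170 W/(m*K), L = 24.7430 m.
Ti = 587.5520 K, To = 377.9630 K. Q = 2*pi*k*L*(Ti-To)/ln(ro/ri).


dT = 209.5890 K
ln(ro/ri) = 0.2928
Q = 2*pi*5.6170*24.7430*209.5890 / 0.2928 = 625027.6747 W

625027.6747 W


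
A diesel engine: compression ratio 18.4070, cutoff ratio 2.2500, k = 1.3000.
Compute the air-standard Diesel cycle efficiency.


r^(k-1) = 2.3960
rc^k = 2.8697
eta = 0.5198 = 51.9797%

51.9797%


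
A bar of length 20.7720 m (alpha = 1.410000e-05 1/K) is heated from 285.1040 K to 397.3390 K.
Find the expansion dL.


dT = 112.2350 K
dL = 1.410000e-05 * 20.7720 * 112.2350 = 0.032872 m
L_final = 20.804872 m

dL = 0.032872 m


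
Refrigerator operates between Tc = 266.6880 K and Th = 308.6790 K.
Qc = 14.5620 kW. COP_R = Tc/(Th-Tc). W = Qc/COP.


COP = 266.6880 / 41.9910 = 6.3511
W = 14.5620 / 6.3511 = 2.2928 kW

COP = 6.3511, W = 2.2928 kW


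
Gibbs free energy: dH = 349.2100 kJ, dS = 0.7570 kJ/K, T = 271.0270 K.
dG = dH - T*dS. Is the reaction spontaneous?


T*dS = 271.0270 * 0.7570 = 205.1674 kJ
dG = 349.2100 - 205.1674 = 144.0426 kJ (non-spontaneous)

dG = 144.0426 kJ, non-spontaneous


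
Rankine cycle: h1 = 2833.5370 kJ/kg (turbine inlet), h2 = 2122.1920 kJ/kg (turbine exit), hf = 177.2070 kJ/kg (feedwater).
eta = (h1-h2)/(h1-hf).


W = 711.3450 kJ/kg
Q_in = 2656.3300 kJ/kg
eta = 0.2678 = 26.7792%

eta = 26.7792%


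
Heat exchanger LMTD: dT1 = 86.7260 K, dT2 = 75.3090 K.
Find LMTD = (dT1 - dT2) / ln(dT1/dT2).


dT1/dT2 = 1.1516
ln(dT1/dT2) = 0.1412
LMTD = 11.4170 / 0.1412 = 80.8832 K

80.8832 K


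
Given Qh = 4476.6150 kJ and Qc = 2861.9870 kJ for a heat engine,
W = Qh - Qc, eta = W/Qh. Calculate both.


W = 4476.6150 - 2861.9870 = 1614.6280 kJ
eta = 1614.6280 / 4476.6150 = 0.3607 = 36.0681%

W = 1614.6280 kJ, eta = 36.0681%


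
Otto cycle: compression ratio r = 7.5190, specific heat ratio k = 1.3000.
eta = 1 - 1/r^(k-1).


r^(k-1) = 1.8317
eta = 1 - 1/1.8317 = 0.4541 = 45.4051%

45.4051%


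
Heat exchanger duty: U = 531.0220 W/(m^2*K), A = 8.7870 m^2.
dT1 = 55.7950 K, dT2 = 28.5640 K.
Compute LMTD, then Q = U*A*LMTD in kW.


LMTD = 40.6714 K
Q = 531.0220 * 8.7870 * 40.6714 = 189776.3543 W = 189.7764 kW

189.7764 kW


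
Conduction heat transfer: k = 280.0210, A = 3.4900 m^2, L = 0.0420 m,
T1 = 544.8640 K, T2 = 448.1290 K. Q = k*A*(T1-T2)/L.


dT = 96.7350 K
Q = 280.0210 * 3.4900 * 96.7350 / 0.0420 = 2250869.8026 W

2250869.8026 W


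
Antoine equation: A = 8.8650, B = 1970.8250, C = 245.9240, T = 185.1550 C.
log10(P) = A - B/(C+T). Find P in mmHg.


C+T = 431.0790
B/(C+T) = 4.5718
log10(P) = 8.8650 - 4.5718 = 4.2932
P = 10^4.2932 = 19640.7551 mmHg

19640.7551 mmHg


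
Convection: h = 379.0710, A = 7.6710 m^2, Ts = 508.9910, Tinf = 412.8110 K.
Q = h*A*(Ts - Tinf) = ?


dT = 96.1800 K
Q = 379.0710 * 7.6710 * 96.1800 = 279677.3632 W

279677.3632 W


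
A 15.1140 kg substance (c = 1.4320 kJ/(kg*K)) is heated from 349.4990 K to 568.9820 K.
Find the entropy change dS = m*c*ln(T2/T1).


T2/T1 = 1.6280
ln(T2/T1) = 0.4873
dS = 15.1140 * 1.4320 * 0.4873 = 10.5478 kJ/K

10.5478 kJ/K


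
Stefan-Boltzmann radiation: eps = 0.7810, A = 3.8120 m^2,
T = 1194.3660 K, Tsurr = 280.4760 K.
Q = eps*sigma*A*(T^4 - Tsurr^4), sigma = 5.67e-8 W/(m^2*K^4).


T^4 = 2.0349e+12
Tsurr^4 = 6.1885e+09
Q = 0.7810 * 5.67e-8 * 3.8120 * 2.0287e+12 = 342463.2387 W

342463.2387 W


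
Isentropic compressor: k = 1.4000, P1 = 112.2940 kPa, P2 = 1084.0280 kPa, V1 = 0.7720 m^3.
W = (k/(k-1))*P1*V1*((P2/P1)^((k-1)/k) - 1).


(k-1)/k = 0.2857
(P2/P1)^exp = 1.9113
W = 3.5000 * 112.2940 * 0.7720 * (1.9113 - 1) = 276.5177 kJ

276.5177 kJ


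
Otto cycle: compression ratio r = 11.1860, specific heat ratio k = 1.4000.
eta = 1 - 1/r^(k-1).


r^(k-1) = 2.6271
eta = 1 - 1/2.6271 = 0.6193 = 61.9346%

61.9346%


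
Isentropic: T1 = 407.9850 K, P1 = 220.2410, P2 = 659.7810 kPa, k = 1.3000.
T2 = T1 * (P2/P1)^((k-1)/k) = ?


(k-1)/k = 0.2308
(P2/P1)^exp = 1.2881
T2 = 407.9850 * 1.2881 = 525.5404 K

525.5404 K


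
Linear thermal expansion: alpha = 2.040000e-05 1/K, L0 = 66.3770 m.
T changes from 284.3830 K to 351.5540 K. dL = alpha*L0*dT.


dT = 67.1710 K
dL = 2.040000e-05 * 66.3770 * 67.1710 = 0.090956 m
L_final = 66.467956 m

dL = 0.090956 m


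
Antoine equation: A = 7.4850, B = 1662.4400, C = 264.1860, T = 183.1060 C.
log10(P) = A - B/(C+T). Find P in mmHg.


C+T = 447.2920
B/(C+T) = 3.7167
log10(P) = 7.4850 - 3.7167 = 3.7683
P = 10^3.7683 = 5865.7392 mmHg

5865.7392 mmHg


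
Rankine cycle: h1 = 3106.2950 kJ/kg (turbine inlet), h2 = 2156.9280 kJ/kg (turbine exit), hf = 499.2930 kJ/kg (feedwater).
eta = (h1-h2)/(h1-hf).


W = 949.3670 kJ/kg
Q_in = 2607.0020 kJ/kg
eta = 0.3642 = 36.4160%

eta = 36.4160%


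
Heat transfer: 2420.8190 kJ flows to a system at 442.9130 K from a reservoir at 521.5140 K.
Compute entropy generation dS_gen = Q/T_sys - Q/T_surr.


dS_sys = 2420.8190/442.9130 = 5.4657 kJ/K
dS_surr = -2420.8190/521.5140 = -4.6419 kJ/K
dS_gen = 5.4657 - 4.6419 = 0.8238 kJ/K (irreversible)

dS_gen = 0.8238 kJ/K, irreversible


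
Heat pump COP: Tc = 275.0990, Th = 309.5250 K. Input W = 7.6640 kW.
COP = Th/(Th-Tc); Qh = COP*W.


COP = 309.5250 / 34.4260 = 8.9910
Qh = 8.9910 * 7.6640 = 68.9072 kW

COP = 8.9910, Qh = 68.9072 kW


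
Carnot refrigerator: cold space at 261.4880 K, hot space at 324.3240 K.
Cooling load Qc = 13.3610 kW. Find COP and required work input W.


COP = 261.4880 / 62.8360 = 4.1614
W = 13.3610 / 4.1614 = 3.2107 kW

COP = 4.1614, W = 3.2107 kW


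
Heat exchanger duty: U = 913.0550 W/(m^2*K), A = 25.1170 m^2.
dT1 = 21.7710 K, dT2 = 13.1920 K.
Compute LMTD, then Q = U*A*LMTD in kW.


LMTD = 17.1248 K
Q = 913.0550 * 25.1170 * 17.1248 = 392727.3914 W = 392.7274 kW

392.7274 kW


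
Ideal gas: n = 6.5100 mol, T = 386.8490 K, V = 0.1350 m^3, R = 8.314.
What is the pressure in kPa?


P = nRT/V = 6.5100 * 8.314 * 386.8490 / 0.1350
= 20937.8694 / 0.1350 = 155095.3291 Pa = 155.0953 kPa

155.0953 kPa


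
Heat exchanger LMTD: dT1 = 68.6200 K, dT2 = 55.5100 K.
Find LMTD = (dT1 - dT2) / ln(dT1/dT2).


dT1/dT2 = 1.2362
ln(dT1/dT2) = 0.2120
LMTD = 13.1100 / 0.2120 = 61.8335 K

61.8335 K


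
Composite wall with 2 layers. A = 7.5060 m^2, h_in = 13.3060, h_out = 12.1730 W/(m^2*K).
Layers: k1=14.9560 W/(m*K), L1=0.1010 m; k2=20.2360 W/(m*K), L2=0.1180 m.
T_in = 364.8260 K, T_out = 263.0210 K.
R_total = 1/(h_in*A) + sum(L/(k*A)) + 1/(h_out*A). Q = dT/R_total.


R_conv_in = 1/(13.3060*7.5060) = 0.0100
R_1 = 0.1010/(14.9560*7.5060) = 0.0009
R_2 = 0.1180/(20.2360*7.5060) = 0.0008
R_conv_out = 1/(12.1730*7.5060) = 0.0109
R_total = 0.0226 K/W
Q = 101.8050 / 0.0226 = 4497.9689 W

R_total = 0.0226 K/W, Q = 4497.9689 W


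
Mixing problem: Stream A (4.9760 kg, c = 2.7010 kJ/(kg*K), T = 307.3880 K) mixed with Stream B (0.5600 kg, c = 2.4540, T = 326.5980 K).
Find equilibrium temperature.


num = 4580.1729
den = 14.8144
Tf = 309.1700 K

309.1700 K


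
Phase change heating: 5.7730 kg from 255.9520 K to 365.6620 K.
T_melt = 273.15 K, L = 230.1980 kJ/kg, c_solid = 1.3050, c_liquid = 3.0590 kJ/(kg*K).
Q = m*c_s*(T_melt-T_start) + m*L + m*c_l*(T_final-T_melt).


Q1 (sensible, solid) = 5.7730 * 1.3050 * 17.1980 = 129.5657 kJ
Q2 (latent) = 5.7730 * 230.1980 = 1328.9331 kJ
Q3 (sensible, liquid) = 5.7730 * 3.0590 * 92.5120 = 1633.7256 kJ
Q_total = 3092.2243 kJ

3092.2243 kJ


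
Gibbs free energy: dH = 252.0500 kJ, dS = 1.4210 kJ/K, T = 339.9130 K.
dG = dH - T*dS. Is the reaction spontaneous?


T*dS = 339.9130 * 1.4210 = 483.0164 kJ
dG = 252.0500 - 483.0164 = -230.9664 kJ (spontaneous)

dG = -230.9664 kJ, spontaneous


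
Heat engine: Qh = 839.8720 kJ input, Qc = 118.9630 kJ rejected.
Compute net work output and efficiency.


W = 839.8720 - 118.9630 = 720.9090 kJ
eta = 720.9090 / 839.8720 = 0.8584 = 85.8356%

W = 720.9090 kJ, eta = 85.8356%


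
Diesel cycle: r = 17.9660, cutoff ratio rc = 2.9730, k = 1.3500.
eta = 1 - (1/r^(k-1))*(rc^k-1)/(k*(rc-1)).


r^(k-1) = 2.7483
rc^k = 4.3532
eta = 0.5419 = 54.1915%

54.1915%


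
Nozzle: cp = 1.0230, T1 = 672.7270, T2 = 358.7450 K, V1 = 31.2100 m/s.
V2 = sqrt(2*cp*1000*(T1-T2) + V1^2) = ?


dT = 313.9820 K
2*cp*1000*dT = 642407.1720
V1^2 = 974.0641
V2 = sqrt(643381.2361) = 802.1105 m/s

802.1105 m/s


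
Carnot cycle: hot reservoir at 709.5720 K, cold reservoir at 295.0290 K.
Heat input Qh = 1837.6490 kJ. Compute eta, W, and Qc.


eta = 1 - 295.0290/709.5720 = 0.5842
W = 0.5842 * 1837.6490 = 1073.5831 kJ
Qc = 1837.6490 - 1073.5831 = 764.0659 kJ

eta = 58.4216%, W = 1073.5831 kJ, Qc = 764.0659 kJ


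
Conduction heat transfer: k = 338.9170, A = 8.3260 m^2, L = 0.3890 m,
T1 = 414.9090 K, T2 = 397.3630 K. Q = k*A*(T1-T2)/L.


dT = 17.5460 K
Q = 338.9170 * 8.3260 * 17.5460 / 0.3890 = 127279.4482 W

127279.4482 W


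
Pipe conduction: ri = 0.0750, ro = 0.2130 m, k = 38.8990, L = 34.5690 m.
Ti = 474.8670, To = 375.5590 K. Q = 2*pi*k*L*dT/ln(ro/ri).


dT = 99.3080 K
ln(ro/ri) = 1.0438
Q = 2*pi*38.8990*34.5690*99.3080 / 1.0438 = 803841.4168 W

803841.4168 W


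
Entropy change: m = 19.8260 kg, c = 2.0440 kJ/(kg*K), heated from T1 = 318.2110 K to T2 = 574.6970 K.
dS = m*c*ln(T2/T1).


T2/T1 = 1.8060
ln(T2/T1) = 0.5911
dS = 19.8260 * 2.0440 * 0.5911 = 23.9551 kJ/K

23.9551 kJ/K


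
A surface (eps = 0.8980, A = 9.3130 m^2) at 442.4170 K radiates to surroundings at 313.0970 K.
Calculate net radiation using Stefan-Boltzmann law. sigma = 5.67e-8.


T^4 = 3.8311e+10
Tsurr^4 = 9.6098e+09
Q = 0.8980 * 5.67e-8 * 9.3130 * 2.8702e+10 = 13609.8587 W

13609.8587 W


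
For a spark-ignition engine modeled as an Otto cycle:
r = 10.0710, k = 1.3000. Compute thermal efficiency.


r^(k-1) = 1.9995
eta = 1 - 1/1.9995 = 0.4999 = 49.9875%

49.9875%


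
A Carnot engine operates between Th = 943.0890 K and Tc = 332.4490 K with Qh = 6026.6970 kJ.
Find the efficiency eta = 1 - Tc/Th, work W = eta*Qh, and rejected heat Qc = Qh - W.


eta = 1 - 332.4490/943.0890 = 0.6475
W = 0.6475 * 6026.6970 = 3902.2216 kJ
Qc = 6026.6970 - 3902.2216 = 2124.4754 kJ

eta = 64.7489%, W = 3902.2216 kJ, Qc = 2124.4754 kJ


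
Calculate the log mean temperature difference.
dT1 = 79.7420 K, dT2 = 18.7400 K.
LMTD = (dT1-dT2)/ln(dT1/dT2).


dT1/dT2 = 4.2552
ln(dT1/dT2) = 1.4481
LMTD = 61.0020 / 1.4481 = 42.1245 K

42.1245 K


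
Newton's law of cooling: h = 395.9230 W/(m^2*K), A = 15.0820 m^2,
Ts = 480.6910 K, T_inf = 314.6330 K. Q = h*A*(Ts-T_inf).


dT = 166.0580 K
Q = 395.9230 * 15.0820 * 166.0580 = 991583.9099 W

991583.9099 W


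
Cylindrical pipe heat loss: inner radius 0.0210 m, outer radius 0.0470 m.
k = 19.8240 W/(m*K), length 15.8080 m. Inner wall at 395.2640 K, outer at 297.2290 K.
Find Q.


dT = 98.0350 K
ln(ro/ri) = 0.8056
Q = 2*pi*19.8240*15.8080*98.0350 / 0.8056 = 239605.1866 W

239605.1866 W


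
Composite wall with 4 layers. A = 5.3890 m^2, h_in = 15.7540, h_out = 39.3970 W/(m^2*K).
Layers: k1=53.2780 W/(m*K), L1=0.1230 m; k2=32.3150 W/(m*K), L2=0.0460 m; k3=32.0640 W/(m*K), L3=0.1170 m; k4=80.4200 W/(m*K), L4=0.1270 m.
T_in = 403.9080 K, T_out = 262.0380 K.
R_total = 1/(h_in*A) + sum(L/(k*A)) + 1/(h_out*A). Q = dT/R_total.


R_conv_in = 1/(15.7540*5.3890) = 0.0118
R_1 = 0.1230/(53.2780*5.3890) = 0.0004
R_2 = 0.0460/(32.3150*5.3890) = 0.0003
R_3 = 0.1170/(32.0640*5.3890) = 0.0007
R_4 = 0.1270/(80.4200*5.3890) = 0.0003
R_conv_out = 1/(39.3970*5.3890) = 0.0047
R_total = 0.0182 K/W
Q = 141.8700 / 0.0182 = 7815.8473 W

R_total = 0.0182 K/W, Q = 7815.8473 W


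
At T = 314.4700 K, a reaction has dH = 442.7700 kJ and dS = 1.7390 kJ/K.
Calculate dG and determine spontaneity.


T*dS = 314.4700 * 1.7390 = 546.8633 kJ
dG = 442.7700 - 546.8633 = -104.0933 kJ (spontaneous)

dG = -104.0933 kJ, spontaneous


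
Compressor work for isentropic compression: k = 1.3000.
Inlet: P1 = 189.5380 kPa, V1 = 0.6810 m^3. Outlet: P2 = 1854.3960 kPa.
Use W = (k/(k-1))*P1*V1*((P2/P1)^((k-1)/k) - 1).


(k-1)/k = 0.2308
(P2/P1)^exp = 1.6927
W = 4.3333 * 189.5380 * 0.6810 * (1.6927 - 1) = 387.4420 kJ

387.4420 kJ


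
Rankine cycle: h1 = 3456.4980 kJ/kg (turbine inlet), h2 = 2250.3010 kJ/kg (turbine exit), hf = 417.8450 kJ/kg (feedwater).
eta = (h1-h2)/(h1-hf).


W = 1206.1970 kJ/kg
Q_in = 3038.6530 kJ/kg
eta = 0.3970 = 39.6951%

eta = 39.6951%


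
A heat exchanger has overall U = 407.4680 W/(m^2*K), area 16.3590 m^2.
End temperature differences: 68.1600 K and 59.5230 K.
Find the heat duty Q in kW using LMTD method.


LMTD = 63.7440 K
Q = 407.4680 * 16.3590 * 63.7440 = 424902.8281 W = 424.9028 kW

424.9028 kW


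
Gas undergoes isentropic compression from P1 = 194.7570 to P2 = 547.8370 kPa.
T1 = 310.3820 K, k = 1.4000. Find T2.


(k-1)/k = 0.2857
(P2/P1)^exp = 1.3438
T2 = 310.3820 * 1.3438 = 417.0878 K

417.0878 K


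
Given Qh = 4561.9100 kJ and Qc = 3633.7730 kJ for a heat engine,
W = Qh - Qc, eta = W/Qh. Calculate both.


W = 4561.9100 - 3633.7730 = 928.1370 kJ
eta = 928.1370 / 4561.9100 = 0.2035 = 20.3454%

W = 928.1370 kJ, eta = 20.3454%


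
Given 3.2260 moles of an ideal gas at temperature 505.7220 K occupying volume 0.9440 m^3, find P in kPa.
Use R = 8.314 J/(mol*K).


P = nRT/V = 3.2260 * 8.314 * 505.7220 / 0.9440
= 13563.9516 / 0.9440 = 14368.5928 Pa = 14.3686 kPa

14.3686 kPa


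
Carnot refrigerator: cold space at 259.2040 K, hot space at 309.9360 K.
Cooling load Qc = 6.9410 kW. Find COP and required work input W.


COP = 259.2040 / 50.7320 = 5.1093
W = 6.9410 / 5.1093 = 1.3585 kW

COP = 5.1093, W = 1.3585 kW
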